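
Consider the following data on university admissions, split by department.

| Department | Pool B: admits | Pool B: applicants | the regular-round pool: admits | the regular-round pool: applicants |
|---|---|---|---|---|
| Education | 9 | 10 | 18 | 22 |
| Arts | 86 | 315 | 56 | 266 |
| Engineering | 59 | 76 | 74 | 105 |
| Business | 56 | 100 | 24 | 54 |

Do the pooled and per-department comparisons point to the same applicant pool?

Education: Pool B 9/10 = 90.0%, the regular-round pool 18/22 = 81.8% → Pool B
Arts: Pool B 86/315 = 27.3%, the regular-round pool 56/266 = 21.1% → Pool B
Engineering: Pool B 59/76 = 77.6%, the regular-round pool 74/105 = 70.5% → Pool B
Business: Pool B 56/100 = 56.0%, the regular-round pool 24/54 = 44.4% → Pool B
Overall: Pool B 210/501 = 41.9%, the regular-round pool 172/447 = 38.5% → Pool B
Pool B wins overall and in every department group — no reversal.

Yes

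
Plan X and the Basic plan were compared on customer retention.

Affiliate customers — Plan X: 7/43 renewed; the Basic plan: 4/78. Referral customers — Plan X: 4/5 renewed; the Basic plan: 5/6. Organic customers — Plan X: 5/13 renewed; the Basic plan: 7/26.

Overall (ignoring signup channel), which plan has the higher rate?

Plan X

Affiliate: Plan X 7/43 = 16.3%, the Basic plan 4/78 = 5.1% → Plan X
Referral: Plan X 4/5 = 80.0%, the Basic plan 5/6 = 83.3% → the Basic plan
Organic: Plan X 5/13 = 38.5%, the Basic plan 7/26 = 26.9% → Plan X
Overall: Plan X 16/61 = 26.2%, the Basic plan 16/110 = 14.5% → Plan X
(Neither sweeps every signup group, but Plan X has the higher pooled rate.)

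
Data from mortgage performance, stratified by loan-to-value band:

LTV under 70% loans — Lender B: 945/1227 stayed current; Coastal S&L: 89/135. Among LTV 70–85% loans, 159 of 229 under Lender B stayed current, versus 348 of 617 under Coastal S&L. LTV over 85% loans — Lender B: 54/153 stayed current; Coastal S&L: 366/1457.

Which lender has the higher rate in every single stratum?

Lender B

LTV under 70%: Lender B 945/1227 = 77.0%, Coastal S&L 89/135 = 65.9% → Lender B
LTV 70–85%: Lender B 159/229 = 69.4%, Coastal S&L 348/617 = 56.4% → Lender B
LTV over 85%: Lender B 54/153 = 35.3%, Coastal S&L 366/1457 = 25.1% → Lender B
Lender B has the higher rate in all 3 groups.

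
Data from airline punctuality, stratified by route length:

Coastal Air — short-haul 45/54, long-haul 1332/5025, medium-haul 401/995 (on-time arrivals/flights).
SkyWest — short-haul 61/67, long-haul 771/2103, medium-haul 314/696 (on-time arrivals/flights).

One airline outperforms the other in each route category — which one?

SkyWest

Short-haul: Coastal Air 45/54 = 83.3%, SkyWest 61/67 = 91.0% → SkyWest
Long-haul: Coastal Air 1332/5025 = 26.5%, SkyWest 771/2103 = 36.7% → SkyWest
Medium-haul: Coastal Air 401/995 = 40.3%, SkyWest 314/696 = 45.1% → SkyWest
SkyWest has the higher rate in all 3 groups.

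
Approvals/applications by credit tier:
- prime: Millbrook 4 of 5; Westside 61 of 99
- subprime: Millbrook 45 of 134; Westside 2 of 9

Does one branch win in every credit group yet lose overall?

Yes

Prime: Millbrook 4/5 = 80.0%, Westside 61/99 = 61.6% → Millbrook
Subprime: Millbrook 45/134 = 33.6%, Westside 2/9 = 22.2% → Millbrook
Overall: Millbrook 49/139 = 35.3%, Westside 63/108 = 58.3% → Westside
Millbrook wins each credit group but Westside wins overall — the comparison reverses. Millbrook's applications skew toward subprime, which has a lower base rate.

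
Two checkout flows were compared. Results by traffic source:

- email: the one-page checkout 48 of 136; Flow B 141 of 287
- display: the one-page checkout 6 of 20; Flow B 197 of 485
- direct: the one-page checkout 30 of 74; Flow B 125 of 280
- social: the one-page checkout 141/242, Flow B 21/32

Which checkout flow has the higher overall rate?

the one-page checkout

Email: the one-page checkout 48/136 = 35.3%, Flow B 141/287 = 49.1% → Flow B
Display: the one-page checkout 6/20 = 30.0%, Flow B 197/485 = 40.6% → Flow B
Direct: the one-page checkout 30/74 = 40.5%, Flow B 125/280 = 44.6% → Flow B
Social: the one-page checkout 141/242 = 58.3%, Flow B 21/32 = 65.6% → Flow B
Overall: the one-page checkout 225/472 = 47.7%, Flow B 484/1084 = 44.6% → the one-page checkout
(Flow B wins every traffic group but the one-page checkout wins overall — Flow B's sessions skew toward the low-rate display group.)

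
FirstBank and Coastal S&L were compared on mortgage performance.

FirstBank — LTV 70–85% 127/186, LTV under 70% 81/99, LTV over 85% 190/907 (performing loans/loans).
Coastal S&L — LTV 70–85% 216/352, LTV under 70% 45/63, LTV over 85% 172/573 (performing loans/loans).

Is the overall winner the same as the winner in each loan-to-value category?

LTV 70–85%: FirstBank 127/186 = 68.3%, Coastal S&L 216/352 = 61.4% → FirstBank
LTV under 70%: FirstBank 81/99 = 81.8%, Coastal S&L 45/63 = 71.4% → FirstBank
LTV over 85%: FirstBank 190/907 = 20.9%, Coastal S&L 172/573 = 30.0% → Coastal S&L
Overall: FirstBank 398/1192 = 33.4%, Coastal S&L 433/988 = 43.8% → Coastal S&L
Neither sweeps: FirstBank wins 2 of 3 groups, Coastal S&L wins 1. Coastal S&L wins overall but not every group — no Simpson reversal.

No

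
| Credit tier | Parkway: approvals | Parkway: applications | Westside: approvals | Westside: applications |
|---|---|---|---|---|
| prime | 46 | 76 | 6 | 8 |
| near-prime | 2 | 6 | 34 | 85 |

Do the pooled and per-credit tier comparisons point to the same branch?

Prime: Parkway 46/76 = 60.5%, Westside 6/8 = 75.0% → Westside
Near-prime: Parkway 2/6 = 33.3%, Westside 34/85 = 40.0% → Westside
Overall: Parkway 48/82 = 58.5%, Westside 40/93 = 43.0% → Parkway
Westside wins each credit group but Parkway wins overall — the comparison reverses. Westside's applications skew toward near-prime, which has a lower base rate.

No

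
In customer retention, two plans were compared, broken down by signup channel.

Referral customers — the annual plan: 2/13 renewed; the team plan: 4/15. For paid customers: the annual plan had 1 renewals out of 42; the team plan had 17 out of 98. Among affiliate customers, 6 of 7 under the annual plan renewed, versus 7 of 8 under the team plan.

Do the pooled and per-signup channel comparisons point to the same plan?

Referral: the annual plan 2/13 = 15.4%, the team plan 4/15 = 26.7% → the team plan
Paid: the annual plan 1/42 = 2.4%, the team plan 17/98 = 17.3% → the team plan
Affiliate: the annual plan 6/7 = 85.7%, the team plan 7/8 = 87.5% → the team plan
Overall: the annual plan 9/62 = 14.5%, the team plan 28/121 = 23.1% → the team plan
The team plan wins overall and in every signup group — no reversal.

Yes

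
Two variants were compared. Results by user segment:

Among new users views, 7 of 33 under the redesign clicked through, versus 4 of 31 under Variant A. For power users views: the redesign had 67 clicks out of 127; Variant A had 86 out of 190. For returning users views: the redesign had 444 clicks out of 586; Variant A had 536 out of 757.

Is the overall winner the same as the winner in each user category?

New users: the redesign 7/33 = 21.2%, Variant A 4/31 = 12.9% → the redesign
Power users: the redesign 67/127 = 52.8%, Variant A 86/190 = 45.3% → the redesign
Returning users: the redesign 444/586 = 75.8%, Variant A 536/757 = 70.8% → the redesign
Overall: the redesign 518/746 = 69.4%, Variant A 626/978 = 64.0% → the redesign
The redesign wins overall and in every user group — no reversal.

Yes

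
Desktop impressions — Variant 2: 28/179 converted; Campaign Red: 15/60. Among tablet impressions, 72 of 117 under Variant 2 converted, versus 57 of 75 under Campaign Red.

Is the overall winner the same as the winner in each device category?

Desktop: Variant 2 28/179 = 15.6%, Campaign Red 15/60 = 25.0% → Campaign Red
Tablet: Variant 2 72/117 = 61.5%, Campaign Red 57/75 = 76.0% → Campaign Red
Overall: Variant 2 100/296 = 33.8%, Campaign Red 72/135 = 53.3% → Campaign Red
Campaign Red wins overall and in every device group — no reversal.

Yes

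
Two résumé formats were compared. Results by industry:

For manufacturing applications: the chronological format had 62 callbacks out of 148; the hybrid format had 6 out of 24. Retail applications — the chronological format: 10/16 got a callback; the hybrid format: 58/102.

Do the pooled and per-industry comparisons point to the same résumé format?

Manufacturing: the chronological format 62/148 = 41.9%, the hybrid format 6/24 = 25.0% → the chronological format
Retail: the chronological format 10/16 = 62.5%, the hybrid format 58/102 = 56.9% → the chronological format
Overall: the chronological format 72/164 = 43.9%, the hybrid format 64/126 = 50.8% → the hybrid format
The chronological format wins each industry group but the hybrid format wins overall — the comparison reverses. The chronological format's applications skew toward manufacturing, which has a lower base rate.

No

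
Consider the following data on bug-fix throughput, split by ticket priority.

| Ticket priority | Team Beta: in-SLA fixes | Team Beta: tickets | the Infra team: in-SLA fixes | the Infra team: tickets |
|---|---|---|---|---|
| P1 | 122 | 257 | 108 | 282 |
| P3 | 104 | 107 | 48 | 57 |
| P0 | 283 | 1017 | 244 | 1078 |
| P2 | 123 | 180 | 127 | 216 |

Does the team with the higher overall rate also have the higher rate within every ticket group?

Yes

P1: Team Beta 122/257 = 47.5%, the Infra team 108/282 = 38.3% → Team Beta
P3: Team Beta 104/107 = 97.2%, the Infra team 48/57 = 84.2% → Team Beta
P0: Team Beta 283/1017 = 27.8%, the Infra team 244/1078 = 22.6% → Team Beta
P2: Team Beta 123/180 = 68.3%, the Infra team 127/216 = 58.8% → Team Beta
Overall: Team Beta 632/1561 = 40.5%, the Infra team 527/1633 = 32.3% → Team Beta
Team Beta wins overall and in every ticket group — no reversal.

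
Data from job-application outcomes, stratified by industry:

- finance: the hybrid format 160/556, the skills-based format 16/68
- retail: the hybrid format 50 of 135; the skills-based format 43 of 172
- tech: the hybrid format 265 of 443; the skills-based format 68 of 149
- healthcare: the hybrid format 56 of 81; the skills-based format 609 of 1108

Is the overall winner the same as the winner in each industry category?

No

Finance: the hybrid format 160/556 = 28.8%, the skills-based format 16/68 = 23.5% → the hybrid format
Retail: the hybrid format 50/135 = 37.0%, the skills-based format 43/172 = 25.0% → the hybrid format
Tech: the hybrid format 265/443 = 59.8%, the skills-based format 68/149 = 45.6% → the hybrid format
Healthcare: the hybrid format 56/81 = 69.1%, the skills-based format 609/1108 = 55.0% → the hybrid format
Overall: the hybrid format 531/1215 = 43.7%, the skills-based format 736/1497 = 49.2% → the skills-based format
The hybrid format wins each industry group but the skills-based format wins overall — the comparison reverses. The hybrid format's applications skew toward finance, which has a lower base rate.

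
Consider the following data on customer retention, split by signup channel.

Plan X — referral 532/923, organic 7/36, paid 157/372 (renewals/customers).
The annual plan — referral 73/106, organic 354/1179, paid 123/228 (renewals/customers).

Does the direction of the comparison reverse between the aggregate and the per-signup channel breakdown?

Referral: Plan X 532/923 = 57.6%, the annual plan 73/106 = 68.9% → the annual plan
Organic: Plan X 7/36 = 19.4%, the annual plan 354/1179 = 30.0% → the annual plan
Paid: Plan X 157/372 = 42.2%, the annual plan 123/228 = 53.9% → the annual plan
Overall: Plan X 696/1331 = 52.3%, the annual plan 550/1513 = 36.4% → Plan X
The annual plan wins each signup group but Plan X wins overall — the comparison reverses. The annual plan's customers skew toward organic, which has a lower base rate.

Yes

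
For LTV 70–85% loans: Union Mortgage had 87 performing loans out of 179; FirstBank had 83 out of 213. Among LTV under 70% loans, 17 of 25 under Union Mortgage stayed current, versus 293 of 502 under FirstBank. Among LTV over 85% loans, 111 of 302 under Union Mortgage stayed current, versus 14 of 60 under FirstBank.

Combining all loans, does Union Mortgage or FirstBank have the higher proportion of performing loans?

FirstBank

LTV 70–85%: Union Mortgage 87/179 = 48.6%, FirstBank 83/213 = 39.0% → Union Mortgage
LTV under 70%: Union Mortgage 17/25 = 68.0%, FirstBank 293/502 = 58.4% → Union Mortgage
LTV over 85%: Union Mortgage 111/302 = 36.8%, FirstBank 14/60 = 23.3% → Union Mortgage
Overall: Union Mortgage 215/506 = 42.5%, FirstBank 390/775 = 50.3% → FirstBank
(Union Mortgage wins every loan-to-value group but FirstBank wins overall — Union Mortgage's loans skew toward the low-rate LTV over 85% group.)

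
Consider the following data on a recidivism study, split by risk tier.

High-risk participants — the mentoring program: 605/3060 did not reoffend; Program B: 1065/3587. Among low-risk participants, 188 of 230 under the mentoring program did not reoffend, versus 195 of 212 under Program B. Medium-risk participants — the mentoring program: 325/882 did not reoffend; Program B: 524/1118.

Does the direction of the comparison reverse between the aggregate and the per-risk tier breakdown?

High-risk: the mentoring program 605/3060 = 19.8%, Program B 1065/3587 = 29.7% → Program B
Low-risk: the mentoring program 188/230 = 81.7%, Program B 195/212 = 92.0% → Program B
Medium-risk: the mentoring program 325/882 = 36.8%, Program B 524/1118 = 46.9% → Program B
Overall: the mentoring program 1118/4172 = 26.8%, Program B 1784/4917 = 36.3% → Program B
Program B wins overall and in every risk group — no reversal.

No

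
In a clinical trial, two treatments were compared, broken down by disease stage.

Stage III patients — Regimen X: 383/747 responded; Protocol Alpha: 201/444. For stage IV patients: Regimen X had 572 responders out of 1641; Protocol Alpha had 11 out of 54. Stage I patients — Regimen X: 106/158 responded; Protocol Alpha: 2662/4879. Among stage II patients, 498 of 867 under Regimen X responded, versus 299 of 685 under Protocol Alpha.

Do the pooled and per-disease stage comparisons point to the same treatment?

No

Stage III: Regimen X 383/747 = 51.3%, Protocol Alpha 201/444 = 45.3% → Regimen X
Stage IV: Regimen X 572/1641 = 34.9%, Protocol Alpha 11/54 = 20.4% → Regimen X
Stage I: Regimen X 106/158 = 67.1%, Protocol Alpha 2662/4879 = 54.6% → Regimen X
Stage II: Regimen X 498/867 = 57.4%, Protocol Alpha 299/685 = 43.6% → Regimen X
Overall: Regimen X 1559/3413 = 45.7%, Protocol Alpha 3173/6062 = 52.3% → Protocol Alpha
Regimen X wins each disease group but Protocol Alpha wins overall — the comparison reverses. Regimen X's patients skew toward stage IV, which has a lower base rate.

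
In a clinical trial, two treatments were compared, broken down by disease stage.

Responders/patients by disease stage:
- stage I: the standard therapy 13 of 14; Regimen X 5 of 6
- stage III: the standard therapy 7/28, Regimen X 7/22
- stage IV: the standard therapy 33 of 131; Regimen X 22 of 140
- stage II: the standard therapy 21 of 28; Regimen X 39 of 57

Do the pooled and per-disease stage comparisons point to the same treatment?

Stage I: the standard therapy 13/14 = 92.9%, Regimen X 5/6 = 83.3% → the standard therapy
Stage III: the standard therapy 7/28 = 25.0%, Regimen X 7/22 = 31.8% → Regimen X
Stage IV: the standard therapy 33/131 = 25.2%, Regimen X 22/140 = 15.7% → the standard therapy
Stage II: the standard therapy 21/28 = 75.0%, Regimen X 39/57 = 68.4% → the standard therapy
Overall: the standard therapy 74/201 = 36.8%, Regimen X 73/225 = 32.4% → the standard therapy
Neither sweeps: the standard therapy wins 3 of 4 groups, Regimen X wins 1. The standard therapy wins overall but not every group — no Simpson reversal.

No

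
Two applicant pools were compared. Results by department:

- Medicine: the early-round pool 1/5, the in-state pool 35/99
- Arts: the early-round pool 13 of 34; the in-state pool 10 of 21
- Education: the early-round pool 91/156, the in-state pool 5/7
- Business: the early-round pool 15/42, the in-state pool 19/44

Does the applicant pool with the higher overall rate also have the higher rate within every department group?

No

Medicine: the early-round pool 1/5 = 20.0%, the in-state pool 35/99 = 35.4% → the in-state pool
Arts: the early-round pool 13/34 = 38.2%, the in-state pool 10/21 = 47.6% → the in-state pool
Education: the early-round pool 91/156 = 58.3%, the in-state pool 5/7 = 71.4% → the in-state pool
Business: the early-round pool 15/42 = 35.7%, the in-state pool 19/44 = 43.2% → the in-state pool
Overall: the early-round pool 120/237 = 50.6%, the in-state pool 69/171 = 40.4% → the early-round pool
The in-state pool wins each department group but the early-round pool wins overall — the comparison reverses. The in-state pool's applicants skew toward Medicine, which has a lower base rate.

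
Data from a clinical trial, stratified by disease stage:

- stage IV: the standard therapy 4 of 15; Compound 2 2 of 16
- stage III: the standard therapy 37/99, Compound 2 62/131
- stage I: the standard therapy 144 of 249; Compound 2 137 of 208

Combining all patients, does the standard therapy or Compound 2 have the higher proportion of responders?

Stage IV: the standard therapy 4/15 = 26.7%, Compound 2 2/16 = 12.5% → the standard therapy
Stage III: the standard therapy 37/99 = 37.4%, Compound 2 62/131 = 47.3% → Compound 2
Stage I: the standard therapy 144/249 = 57.8%, Compound 2 137/208 = 65.9% → Compound 2
Overall: the standard therapy 185/363 = 51.0%, Compound 2 201/355 = 56.6% → Compound 2
(Neither sweeps every disease group, but Compound 2 has the higher pooled rate.)

Compound 2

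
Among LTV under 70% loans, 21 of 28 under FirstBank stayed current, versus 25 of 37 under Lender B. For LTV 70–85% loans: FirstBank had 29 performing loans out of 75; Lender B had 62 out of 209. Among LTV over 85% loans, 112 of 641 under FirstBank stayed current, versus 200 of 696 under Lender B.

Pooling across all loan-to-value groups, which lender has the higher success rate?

Lender B

LTV under 70%: FirstBank 21/28 = 75.0%, Lender B 25/37 = 67.6% → FirstBank
LTV 70–85%: FirstBank 29/75 = 38.7%, Lender B 62/209 = 29.7% → FirstBank
LTV over 85%: FirstBank 112/641 = 17.5%, Lender B 200/696 = 28.7% → Lender B
Overall: FirstBank 162/744 = 21.8%, Lender B 287/942 = 30.5% → Lender B
(Neither sweeps every loan-to-value group, but Lender B has the higher pooled rate.)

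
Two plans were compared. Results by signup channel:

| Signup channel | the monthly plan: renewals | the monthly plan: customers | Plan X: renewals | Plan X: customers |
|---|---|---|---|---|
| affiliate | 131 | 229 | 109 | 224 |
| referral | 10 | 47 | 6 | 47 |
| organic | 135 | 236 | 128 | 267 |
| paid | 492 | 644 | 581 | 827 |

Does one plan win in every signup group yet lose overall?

Affiliate: the monthly plan 131/229 = 57.2%, Plan X 109/224 = 48.7% → the monthly plan
Referral: the monthly plan 10/47 = 21.3%, Plan X 6/47 = 12.8% → the monthly plan
Organic: the monthly plan 135/236 = 57.2%, Plan X 128/267 = 47.9% → the monthly plan
Paid: the monthly plan 492/644 = 76.4%, Plan X 581/827 = 70.3% → the monthly plan
Overall: the monthly plan 768/1156 = 66.4%, Plan X 824/1365 = 60.4% → the monthly plan
The monthly plan wins overall and in every signup group — no reversal.

No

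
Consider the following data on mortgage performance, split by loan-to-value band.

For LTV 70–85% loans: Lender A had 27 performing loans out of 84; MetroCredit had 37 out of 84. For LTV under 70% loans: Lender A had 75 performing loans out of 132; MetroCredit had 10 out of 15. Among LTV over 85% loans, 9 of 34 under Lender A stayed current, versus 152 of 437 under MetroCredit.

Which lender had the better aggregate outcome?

LTV 70–85%: Lender A 27/84 = 32.1%, MetroCredit 37/84 = 44.0% → MetroCredit
LTV under 70%: Lender A 75/132 = 56.8%, MetroCredit 10/15 = 66.7% → MetroCredit
LTV over 85%: Lender A 9/34 = 26.5%, MetroCredit 152/437 = 34.8% → MetroCredit
Overall: Lender A 111/250 = 44.4%, MetroCredit 199/536 = 37.1% → Lender A
(MetroCredit wins every loan-to-value group but Lender A wins overall — MetroCredit's loans skew toward the low-rate LTV over 85% group.)

Lender A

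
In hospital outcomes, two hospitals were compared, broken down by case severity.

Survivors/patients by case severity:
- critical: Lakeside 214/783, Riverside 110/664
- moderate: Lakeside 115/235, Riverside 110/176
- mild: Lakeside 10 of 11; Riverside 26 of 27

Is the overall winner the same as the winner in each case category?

Critical: Lakeside 214/783 = 27.3%, Riverside 110/664 = 16.6% → Lakeside
Moderate: Lakeside 115/235 = 48.9%, Riverside 110/176 = 62.5% → Riverside
Mild: Lakeside 10/11 = 90.9%, Riverside 26/27 = 96.3% → Riverside
Overall: Lakeside 339/1029 = 32.9%, Riverside 246/867 = 28.4% → Lakeside
Neither sweeps: Lakeside wins 1 of 3 groups, Riverside wins 2. Lakeside wins overall but not every group — no Simpson reversal.

No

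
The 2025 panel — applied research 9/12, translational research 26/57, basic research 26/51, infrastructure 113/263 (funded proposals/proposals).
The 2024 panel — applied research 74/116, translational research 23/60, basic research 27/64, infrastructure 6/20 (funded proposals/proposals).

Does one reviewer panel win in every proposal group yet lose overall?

Applied research: the 2025 panel 9/12 = 75.0%, the 2024 panel 74/116 = 63.8% → the 2025 panel
Translational research: the 2025 panel 26/57 = 45.6%, the 2024 panel 23/60 = 38.3% → the 2025 panel
Basic research: the 2025 panel 26/51 = 51.0%, the 2024 panel 27/64 = 42.2% → the 2025 panel
Infrastructure: the 2025 panel 113/263 = 43.0%, the 2024 panel 6/20 = 30.0% → the 2025 panel
Overall: the 2025 panel 174/383 = 45.4%, the 2024 panel 130/260 = 50.0% → the 2024 panel
The 2025 panel wins each proposal group but the 2024 panel wins overall — the comparison reverses. The 2025 panel's proposals skew toward infrastructure, which has a lower base rate.

Yes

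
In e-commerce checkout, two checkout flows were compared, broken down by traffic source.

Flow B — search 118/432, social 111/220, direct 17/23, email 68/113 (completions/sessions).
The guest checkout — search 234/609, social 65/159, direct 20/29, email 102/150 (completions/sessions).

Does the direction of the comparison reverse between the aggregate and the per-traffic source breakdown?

No

Search: Flow B 118/432 = 27.3%, the guest checkout 234/609 = 38.4% → the guest checkout
Social: Flow B 111/220 = 50.5%, the guest checkout 65/159 = 40.9% → Flow B
Direct: Flow B 17/23 = 73.9%, the guest checkout 20/29 = 69.0% → Flow B
Email: Flow B 68/113 = 60.2%, the guest checkout 102/150 = 68.0% → the guest checkout
Overall: Flow B 314/788 = 39.8%, the guest checkout 421/947 = 44.5% → the guest checkout
Neither sweeps: Flow B wins 2 of 4 groups, the guest checkout wins 2. The guest checkout wins overall but not every group — no Simpson reversal.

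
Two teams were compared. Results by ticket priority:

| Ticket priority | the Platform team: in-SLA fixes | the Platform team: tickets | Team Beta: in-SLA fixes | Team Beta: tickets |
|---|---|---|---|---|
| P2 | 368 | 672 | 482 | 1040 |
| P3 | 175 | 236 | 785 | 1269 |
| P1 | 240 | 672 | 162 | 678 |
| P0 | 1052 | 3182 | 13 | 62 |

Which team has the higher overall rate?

Team Beta

P2: the Platform team 368/672 = 54.8%, Team Beta 482/1040 = 46.3% → the Platform team
P3: the Platform team 175/236 = 74.2%, Team Beta 785/1269 = 61.9% → the Platform team
P1: the Platform team 240/672 = 35.7%, Team Beta 162/678 = 23.9% → the Platform team
P0: the Platform team 1052/3182 = 33.1%, Team Beta 13/62 = 21.0% → the Platform team
Overall: the Platform team 1835/4762 = 38.5%, Team Beta 1442/3049 = 47.3% → Team Beta
(The Platform team wins every ticket group but Team Beta wins overall — the Platform team's tickets skew toward the low-rate P0 group.)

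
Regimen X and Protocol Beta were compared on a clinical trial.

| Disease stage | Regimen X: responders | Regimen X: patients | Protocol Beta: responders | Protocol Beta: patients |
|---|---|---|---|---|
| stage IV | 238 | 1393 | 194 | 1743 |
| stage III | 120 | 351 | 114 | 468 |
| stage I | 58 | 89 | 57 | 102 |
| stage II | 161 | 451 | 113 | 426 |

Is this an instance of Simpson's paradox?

Stage IV: Regimen X 238/1393 = 17.1%, Protocol Beta 194/1743 = 11.1% → Regimen X
Stage III: Regimen X 120/351 = 34.2%, Protocol Beta 114/468 = 24.4% → Regimen X
Stage I: Regimen X 58/89 = 65.2%, Protocol Beta 57/102 = 55.9% → Regimen X
Stage II: Regimen X 161/451 = 35.7%, Protocol Beta 113/426 = 26.5% → Regimen X
Overall: Regimen X 577/2284 = 25.3%, Protocol Beta 478/2739 = 17.5% → Regimen X
Regimen X wins overall and in every disease group — no reversal.

No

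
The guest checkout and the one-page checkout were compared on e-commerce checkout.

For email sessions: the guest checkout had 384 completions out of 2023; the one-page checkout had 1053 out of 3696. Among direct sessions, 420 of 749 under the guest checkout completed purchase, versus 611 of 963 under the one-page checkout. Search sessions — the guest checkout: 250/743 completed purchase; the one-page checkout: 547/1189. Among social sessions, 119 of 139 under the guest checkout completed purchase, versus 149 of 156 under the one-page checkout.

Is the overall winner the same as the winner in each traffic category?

Email: the guest checkout 384/2023 = 19.0%, the one-page checkout 1053/3696 = 28.5% → the one-page checkout
Direct: the guest checkout 420/749 = 56.1%, the one-page checkout 611/963 = 63.4% → the one-page checkout
Search: the guest checkout 250/743 = 33.6%, the one-page checkout 547/1189 = 46.0% → the one-page checkout
Social: the guest checkout 119/139 = 85.6%, the one-page checkout 149/156 = 95.5% → the one-page checkout
Overall: the guest checkout 1173/3654 = 32.1%, the one-page checkout 2360/6004 = 39.3% → the one-page checkout
The one-page checkout wins overall and in every traffic group — no reversal.

Yes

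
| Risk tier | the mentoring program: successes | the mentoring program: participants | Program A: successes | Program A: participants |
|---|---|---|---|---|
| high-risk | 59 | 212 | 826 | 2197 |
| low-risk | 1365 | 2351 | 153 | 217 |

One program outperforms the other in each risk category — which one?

Program A

High-risk: the mentoring program 59/212 = 27.8%, Program A 826/2197 = 37.6% → Program A
Low-risk: the mentoring program 1365/2351 = 58.1%, Program A 153/217 = 70.5% → Program A
Program A has the higher rate in both groups.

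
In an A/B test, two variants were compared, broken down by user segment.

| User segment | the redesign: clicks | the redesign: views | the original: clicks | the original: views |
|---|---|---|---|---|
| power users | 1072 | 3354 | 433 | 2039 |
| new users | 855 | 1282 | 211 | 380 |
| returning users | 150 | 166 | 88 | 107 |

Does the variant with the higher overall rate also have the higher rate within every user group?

Power users: the redesign 1072/3354 = 32.0%, the original 433/2039 = 21.2% → the redesign
New users: the redesign 855/1282 = 66.7%, the original 211/380 = 55.5% → the redesign
Returning users: the redesign 150/166 = 90.4%, the original 88/107 = 82.2% → the redesign
Overall: the redesign 2077/4802 = 43.3%, the original 732/2526 = 29.0% → the redesign
The redesign wins overall and in every user group — no reversal.

Yes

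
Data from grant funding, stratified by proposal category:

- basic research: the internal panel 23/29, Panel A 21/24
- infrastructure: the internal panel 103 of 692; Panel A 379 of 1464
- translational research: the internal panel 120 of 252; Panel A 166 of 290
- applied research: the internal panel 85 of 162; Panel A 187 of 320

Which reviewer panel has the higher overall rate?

Panel A

Basic research: the internal panel 23/29 = 79.3%, Panel A 21/24 = 87.5% → Panel A
Infrastructure: the internal panel 103/692 = 14.9%, Panel A 379/1464 = 25.9% → Panel A
Translational research: the internal panel 120/252 = 47.6%, Panel A 166/290 = 57.2% → Panel A
Applied research: the internal panel 85/162 = 52.5%, Panel A 187/320 = 58.4% → Panel A
Overall: the internal panel 331/1135 = 29.2%, Panel A 753/2098 = 35.9% → Panel A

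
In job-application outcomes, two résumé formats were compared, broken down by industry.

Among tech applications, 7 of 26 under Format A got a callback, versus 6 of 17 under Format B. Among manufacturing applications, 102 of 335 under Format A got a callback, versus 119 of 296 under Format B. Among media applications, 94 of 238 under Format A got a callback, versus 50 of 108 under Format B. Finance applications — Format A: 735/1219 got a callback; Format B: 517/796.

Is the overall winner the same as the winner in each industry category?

Tech: Format A 7/26 = 26.9%, Format B 6/17 = 35.3% → Format B
Manufacturing: Format A 102/335 = 30.4%, Format B 119/296 = 40.2% → Format B
Media: Format A 94/238 = 39.5%, Format B 50/108 = 46.3% → Format B
Finance: Format A 735/1219 = 60.3%, Format B 517/796 = 64.9% → Format B
Overall: Format A 938/1818 = 51.6%, Format B 692/1217 = 56.9% → Format B
Format B wins overall and in every industry group — no reversal.

Yes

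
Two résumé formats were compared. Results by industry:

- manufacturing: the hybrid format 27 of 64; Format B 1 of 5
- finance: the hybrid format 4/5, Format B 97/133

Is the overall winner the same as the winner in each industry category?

No

Manufacturing: the hybrid format 27/64 = 42.2%, Format B 1/5 = 20.0% → the hybrid format
Finance: the hybrid format 4/5 = 80.0%, Format B 97/133 = 72.9% → the hybrid format
Overall: the hybrid format 31/69 = 44.9%, Format B 98/138 = 71.0% → Format B
The hybrid format wins each industry group but Format B wins overall — the comparison reverses. The hybrid format's applications skew toward manufacturing, which has a lower base rate.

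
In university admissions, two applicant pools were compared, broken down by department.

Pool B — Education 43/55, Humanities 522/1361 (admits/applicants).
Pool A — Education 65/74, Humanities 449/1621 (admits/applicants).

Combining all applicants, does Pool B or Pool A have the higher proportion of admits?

Pool B

Education: Pool B 43/55 = 78.2%, Pool A 65/74 = 87.8% → Pool A
Humanities: Pool B 522/1361 = 38.4%, Pool A 449/1621 = 27.7% → Pool B
Overall: Pool B 565/1416 = 39.9%, Pool A 514/1695 = 30.3% → Pool B
(Neither sweeps every department group, but Pool B has the higher pooled rate.)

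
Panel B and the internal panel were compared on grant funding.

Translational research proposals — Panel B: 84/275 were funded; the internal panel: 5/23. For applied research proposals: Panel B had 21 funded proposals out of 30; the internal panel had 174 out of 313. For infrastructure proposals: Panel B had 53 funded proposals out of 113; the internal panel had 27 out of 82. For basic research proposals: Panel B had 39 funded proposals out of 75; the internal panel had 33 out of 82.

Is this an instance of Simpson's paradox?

Yes

Translational research: Panel B 84/275 = 30.5%, the internal panel 5/23 = 21.7% → Panel B
Applied research: Panel B 21/30 = 70.0%, the internal panel 174/313 = 55.6% → Panel B
Infrastructure: Panel B 53/113 = 46.9%, the internal panel 27/82 = 32.9% → Panel B
Basic research: Panel B 39/75 = 52.0%, the internal panel 33/82 = 40.2% → Panel B
Overall: Panel B 197/493 = 40.0%, the internal panel 239/500 = 47.8% → the internal panel
Panel B wins each proposal group but the internal panel wins overall — the comparison reverses. Panel B's proposals skew toward translational research, which has a lower base rate.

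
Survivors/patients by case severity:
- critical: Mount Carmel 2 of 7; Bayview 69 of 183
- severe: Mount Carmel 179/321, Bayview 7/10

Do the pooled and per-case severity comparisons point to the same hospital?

No

Critical: Mount Carmel 2/7 = 28.6%, Bayview 69/183 = 37.7% → Bayview
Severe: Mount Carmel 179/321 = 55.8%, Bayview 7/10 = 70.0% → Bayview
Overall: Mount Carmel 181/328 = 55.2%, Bayview 76/193 = 39.4% → Mount Carmel
Bayview wins each case group but Mount Carmel wins overall — the comparison reverses. Bayview's patients skew toward critical, which has a lower base rate.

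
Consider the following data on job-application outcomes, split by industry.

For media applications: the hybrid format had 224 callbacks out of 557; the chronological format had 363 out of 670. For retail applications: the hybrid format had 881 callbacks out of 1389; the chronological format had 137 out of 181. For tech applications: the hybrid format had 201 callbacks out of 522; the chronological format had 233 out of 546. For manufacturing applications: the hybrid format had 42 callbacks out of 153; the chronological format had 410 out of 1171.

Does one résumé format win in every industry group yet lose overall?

Yes

Media: the hybrid format 224/557 = 40.2%, the chronological format 363/670 = 54.2% → the chronological format
Retail: the hybrid format 881/1389 = 63.4%, the chronological format 137/181 = 75.7% → the chronological format
Tech: the hybrid format 201/522 = 38.5%, the chronological format 233/546 = 42.7% → the chronological format
Manufacturing: the hybrid format 42/153 = 27.5%, the chronological format 410/1171 = 35.0% → the chronological format
Overall: the hybrid format 1348/2621 = 51.4%, the chronological format 1143/2568 = 44.5% → the hybrid format
The chronological format wins each industry group but the hybrid format wins overall — the comparison reverses. The chronological format's applications skew toward manufacturing, which has a lower base rate.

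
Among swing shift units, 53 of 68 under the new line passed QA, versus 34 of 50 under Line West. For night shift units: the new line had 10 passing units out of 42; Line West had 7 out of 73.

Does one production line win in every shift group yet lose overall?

Swing shift: the new line 53/68 = 77.9%, Line West 34/50 = 68.0% → the new line
Night shift: the new line 10/42 = 23.8%, Line West 7/73 = 9.6% → the new line
Overall: the new line 63/110 = 57.3%, Line West 41/123 = 33.3% → the new line
The new line wins overall and in every shift group — no reversal.

No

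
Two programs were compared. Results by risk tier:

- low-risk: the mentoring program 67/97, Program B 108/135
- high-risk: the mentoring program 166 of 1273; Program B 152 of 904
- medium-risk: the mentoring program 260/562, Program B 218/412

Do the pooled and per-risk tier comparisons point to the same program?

Low-risk: the mentoring program 67/97 = 69.1%, Program B 108/135 = 80.0% → Program B
High-risk: the mentoring program 166/1273 = 13.0%, Program B 152/904 = 16.8% → Program B
Medium-risk: the mentoring program 260/562 = 46.3%, Program B 218/412 = 52.9% → Program B
Overall: the mentoring program 493/1932 = 25.5%, Program B 478/1451 = 32.9% → Program B
Program B wins overall and in every risk group — no reversal.

Yes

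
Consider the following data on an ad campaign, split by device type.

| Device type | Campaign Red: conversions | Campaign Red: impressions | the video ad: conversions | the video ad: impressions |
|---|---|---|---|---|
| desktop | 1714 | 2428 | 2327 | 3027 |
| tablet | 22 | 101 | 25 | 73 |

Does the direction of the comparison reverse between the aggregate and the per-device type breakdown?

Desktop: Campaign Red 1714/2428 = 70.6%, the video ad 2327/3027 = 76.9% → the video ad
Tablet: Campaign Red 22/101 = 21.8%, the video ad 25/73 = 34.2% → the video ad
Overall: Campaign Red 1736/2529 = 68.6%, the video ad 2352/3100 = 75.9% → the video ad
The video ad wins overall and in every device group — no reversal.

No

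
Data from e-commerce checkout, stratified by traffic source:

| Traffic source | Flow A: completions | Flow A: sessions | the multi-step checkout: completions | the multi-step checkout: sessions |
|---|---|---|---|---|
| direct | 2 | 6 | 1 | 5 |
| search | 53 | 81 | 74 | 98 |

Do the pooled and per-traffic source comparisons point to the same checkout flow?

Direct: Flow A 2/6 = 33.3%, the multi-step checkout 1/5 = 20.0% → Flow A
Search: Flow A 53/81 = 65.4%, the multi-step checkout 74/98 = 75.5% → the multi-step checkout
Overall: Flow A 55/87 = 63.2%, the multi-step checkout 75/103 = 72.8% → the multi-step checkout
Neither sweeps: Flow A wins 1 of 2 groups, the multi-step checkout wins 1. The multi-step checkout wins overall but not every group — no Simpson reversal.

No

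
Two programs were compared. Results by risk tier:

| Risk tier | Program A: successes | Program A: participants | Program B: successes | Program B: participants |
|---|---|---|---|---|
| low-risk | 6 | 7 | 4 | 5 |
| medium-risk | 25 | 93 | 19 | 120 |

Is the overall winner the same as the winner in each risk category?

Yes

Low-risk: Program A 6/7 = 85.7%, Program B 4/5 = 80.0% → Program A
Medium-risk: Program A 25/93 = 26.9%, Program B 19/120 = 15.8% → Program A
Overall: Program A 31/100 = 31.0%, Program B 23/125 = 18.4% → Program A
Program A wins overall and in every risk group — no reversal.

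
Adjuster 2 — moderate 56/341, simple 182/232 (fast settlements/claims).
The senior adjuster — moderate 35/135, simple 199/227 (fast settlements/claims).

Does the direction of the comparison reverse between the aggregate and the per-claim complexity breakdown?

Moderate: Adjuster 2 56/341 = 16.4%, the senior adjuster 35/135 = 25.9% → the senior adjuster
Simple: Adjuster 2 182/232 = 78.4%, the senior adjuster 199/227 = 87.7% → the senior adjuster
Overall: Adjuster 2 238/573 = 41.5%, the senior adjuster 234/362 = 64.6% → the senior adjuster
The senior adjuster wins overall and in every claim group — no reversal.

No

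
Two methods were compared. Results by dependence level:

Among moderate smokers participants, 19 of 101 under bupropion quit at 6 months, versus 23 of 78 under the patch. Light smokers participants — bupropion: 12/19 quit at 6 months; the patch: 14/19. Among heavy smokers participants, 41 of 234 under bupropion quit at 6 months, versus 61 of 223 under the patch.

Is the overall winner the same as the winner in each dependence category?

Yes

Moderate smokers: bupropion 19/101 = 18.8%, the patch 23/78 = 29.5% → the patch
Light smokers: bupropion 12/19 = 63.2%, the patch 14/19 = 73.7% → the patch
Heavy smokers: bupropion 41/234 = 17.5%, the patch 61/223 = 27.4% → the patch
Overall: bupropion 72/354 = 20.3%, the patch 98/320 = 30.6% → the patch
The patch wins overall and in every dependence group — no reversal.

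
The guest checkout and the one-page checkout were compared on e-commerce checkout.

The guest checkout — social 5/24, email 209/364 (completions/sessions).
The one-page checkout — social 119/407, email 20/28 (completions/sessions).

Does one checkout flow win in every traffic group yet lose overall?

Social: the guest checkout 5/24 = 20.8%, the one-page checkout 119/407 = 29.2% → the one-page checkout
Email: the guest checkout 209/364 = 57.4%, the one-page checkout 20/28 = 71.4% → the one-page checkout
Overall: the guest checkout 214/388 = 55.2%, the one-page checkout 139/435 = 32.0% → the guest checkout
The one-page checkout wins each traffic group but the guest checkout wins overall — the comparison reverses. The one-page checkout's sessions skew toward social, which has a lower base rate.

Yes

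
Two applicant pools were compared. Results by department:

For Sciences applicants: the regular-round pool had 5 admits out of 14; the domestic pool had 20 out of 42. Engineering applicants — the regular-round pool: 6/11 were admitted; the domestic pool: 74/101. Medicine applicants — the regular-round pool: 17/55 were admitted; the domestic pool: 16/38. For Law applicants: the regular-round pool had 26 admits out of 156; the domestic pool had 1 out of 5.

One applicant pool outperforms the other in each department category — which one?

Sciences: the regular-round pool 5/14 = 35.7%, the domestic pool 20/42 = 47.6% → the domestic pool
Engineering: the regular-round pool 6/11 = 54.5%, the domestic pool 74/101 = 73.3% → the domestic pool
Medicine: the regular-round pool 17/55 = 30.9%, the domestic pool 16/38 = 42.1% → the domestic pool
Law: the regular-round pool 26/156 = 16.7%, the domestic pool 1/5 = 20.0% → the domestic pool
The domestic pool has the higher rate in all 4 groups.

the domestic pool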